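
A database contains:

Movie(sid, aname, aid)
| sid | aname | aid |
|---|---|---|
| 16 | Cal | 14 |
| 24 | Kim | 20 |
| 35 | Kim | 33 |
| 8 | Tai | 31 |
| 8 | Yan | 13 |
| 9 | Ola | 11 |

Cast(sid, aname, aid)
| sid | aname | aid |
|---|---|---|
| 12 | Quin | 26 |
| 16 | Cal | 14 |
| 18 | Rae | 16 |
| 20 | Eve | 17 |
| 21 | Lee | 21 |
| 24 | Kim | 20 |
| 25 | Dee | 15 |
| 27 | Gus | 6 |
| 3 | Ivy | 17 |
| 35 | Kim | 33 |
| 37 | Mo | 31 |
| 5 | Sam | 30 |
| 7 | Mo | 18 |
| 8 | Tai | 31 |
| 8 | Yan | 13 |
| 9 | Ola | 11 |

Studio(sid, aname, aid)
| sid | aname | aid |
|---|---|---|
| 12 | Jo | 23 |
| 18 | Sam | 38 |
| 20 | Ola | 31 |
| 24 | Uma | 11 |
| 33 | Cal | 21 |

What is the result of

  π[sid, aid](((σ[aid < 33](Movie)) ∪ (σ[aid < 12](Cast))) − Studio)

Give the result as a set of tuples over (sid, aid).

Apply σ_{aid < 33}; surviving tuples: {(16, Cal, 14), (24, Kim, 20), (8, Tai, 31), (8, Yan, 13), (9, Ola, 11)}
Apply σ_{aid < 12}; surviving tuples: {(27, Gus, 6), (9, Ola, 11)}
Taking the union: {(16, Cal, 14), (24, Kim, 20), (27, Gus, 6), (8, Tai, 31), (8, Yan, 13), (9, Ola, 11)}
Taking the difference: {(16, Cal, 14), (24, Kim, 20), (27, Gus, 6), (8, Tai, 31), (8, Yan, 13), (9, Ola, 11)}
π_{sid, aid} gives {(16, 14), (24, 20), (27, 6), (8, 13), (8, 31), (9, 11)}.

{(16, 14), (24, 20), (27, 6), (8, 13), (8, 31), (9, 11)}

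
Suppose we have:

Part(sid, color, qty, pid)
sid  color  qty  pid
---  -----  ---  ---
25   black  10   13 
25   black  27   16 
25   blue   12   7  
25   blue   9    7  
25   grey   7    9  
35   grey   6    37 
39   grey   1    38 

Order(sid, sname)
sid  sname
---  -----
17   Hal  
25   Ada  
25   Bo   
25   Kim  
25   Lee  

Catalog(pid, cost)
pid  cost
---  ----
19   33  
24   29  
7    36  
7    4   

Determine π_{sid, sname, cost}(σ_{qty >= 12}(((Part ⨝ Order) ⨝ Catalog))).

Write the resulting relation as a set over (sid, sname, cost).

{(25, Ada, 36), (25, Ada, 4), (25, Bo, 36), (25, Bo, 4), (25, Kim, 36), (25, Kim, 4), (25, Lee, 36), (25, Lee, 4)}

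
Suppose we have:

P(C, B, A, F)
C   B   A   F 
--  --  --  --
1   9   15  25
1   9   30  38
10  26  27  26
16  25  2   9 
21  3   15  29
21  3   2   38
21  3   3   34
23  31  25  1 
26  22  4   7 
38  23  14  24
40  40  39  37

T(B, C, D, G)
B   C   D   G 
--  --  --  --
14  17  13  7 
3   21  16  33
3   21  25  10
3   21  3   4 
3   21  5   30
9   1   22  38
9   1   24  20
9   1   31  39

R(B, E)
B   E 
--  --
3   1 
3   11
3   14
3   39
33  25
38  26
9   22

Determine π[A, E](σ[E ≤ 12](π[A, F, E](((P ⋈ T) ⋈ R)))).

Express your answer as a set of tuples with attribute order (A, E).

{(15, 1), (15, 11), (2, 1), (2, 11), (3, 1), (3, 11)}

Joining P and T on C, B yields {(1, 9, 15, 25, 22, 38), (1, 9, 15, 25, 24, 20), (1, 9, 15, 25, 31, 39), (1, 9, 30, 38, 22, 38), (1, 9, 30, 38, 24, 20), (1, 9, 30, 38, 31, 39), (21, 3, 15, 29, 16, 33), (21, 3, 15, 29, 25, 10), (21, 3, 15, 29, 3, 4), (21, 3, 15, 29, 5, 30), (21, 3, 2, 38, 16, 33), (21, 3, 2, 38, 25, 10), (21, 3, 2, 38, 3, 4), (21, 3, 2, 38, 5, 30), (21, 3, 3, 34, 16, 33), (21, 3, 3, 34, 25, 10), (21, 3, 3, 34, 3, 4), (21, 3, 3, 34, 5, 30)}.
Joining (P ⋈ T) and R on B yields {(1, 9, 15, 25, 22, 38, 22), (1, 9, 15, 25, 24, 20, 22), (1, 9, 15, 25, 31, 39, 22), (1, 9, 30, 38, 22, 38, 22), (1, 9, 30, 38, 24, 20, 22), (1, 9, 30, 38, 31, 39, 22), (21, 3, 15, 29, 16, 33, 1), (21, 3, 15, 29, 16, 33, 11), (21, 3, 15, 29, 16, 33, 14), (21, 3, 15, 29, 16, 33, 39), (21, 3, 15, 29, 25, 10, 1), (21, 3, 15, 29, 25, 10, 11), (21, 3, 15, 29, 25, 10, 14), (21, 3, 15, 29, 25, 10, 39), (21, 3, 15, 29, 3, 4, 1), (21, 3, 15, 29, 3, 4, 11), (21, 3, 15, 29, 3, 4, 14), (21, 3, 15, 29, 3, 4, 39), (21, 3, 15, 29, 5, 30, 1), (21, 3, 15, 29, 5, 30, 11), (21, 3, 15, 29, 5, 30, 14), (21, 3, 15, 29, 5, 30, 39), (21, 3, 2, 38, 16, 33, 1), (21, 3, 2, 38, 16, 33, 11), (21, 3, 2, 38, 16, 33, 14), (21, 3, 2, 38, 16, 33, 39), (21, 3, 2, 38, 25, 10, 1), (21, 3, 2, 38, 25, 10, 11), (21, 3, 2, 38, 25, 10, 14), (21, 3, 2, 38, 25, 10, 39), (21, 3, 2, 38, 3, 4, 1), (21, 3, 2, 38, 3, 4, 11), (21, 3, 2, 38, 3, 4, 14), (21, 3, 2, 38, 3, 4, 39), (21, 3, 2, 38, 5, 30, 1), (21, 3, 2, 38, 5, 30, 11), (21, 3, 2, 38, 5, 30, 14), (21, 3, 2, 38, 5, 30, 39), (21, 3, 3, 34, 16, 33, 1), (21, 3, 3, 34, 16, 33, 11), (21, 3, 3, 34, 16, 33, 14), (21, 3, 3, 34, 16, 33, 39), (21, 3, 3, 34, 25, 10, 1), (21, 3, 3, 34, 25, 10, 11), (21, 3, 3, 34, 25, 10, 14), (21, 3, 3, 34, 25, 10, 39), (21, 3, 3, 34, 3, 4, 1), (21, 3, 3, 34, 3, 4, 11), (21, 3, 3, 34, 3, 4, 14), (21, 3, 3, 34, 3, 4, 39), (21, 3, 3, 34, 5, 30, 1), (21, 3, 3, 34, 5, 30, 11), (21, 3, 3, 34, 5, 30, 14), (21, 3, 3, 34, 5, 30, 39)}.
Projecting to A, F, E (40 duplicate(s) eliminated): {(15, 25, 22), (15, 29, 1), (15, 29, 11), (15, 29, 14), (15, 29, 39), (2, 38, 1), (2, 38, 11), (2, 38, 14), (2, 38, 39), (3, 34, 1), (3, 34, 11), (3, 34, 14), (3, 34, 39), (30, 38, 22)}
σ[E ≤ 12]: keep tuples satisfying E ≤ 12 → {(15, 29, 1), (15, 29, 11), (2, 38, 1), (2, 38, 11), (3, 34, 1), (3, 34, 11)}
Projecting to A, E: {(15, 1), (15, 11), (2, 1), (2, 11), (3, 1), (3, 11)}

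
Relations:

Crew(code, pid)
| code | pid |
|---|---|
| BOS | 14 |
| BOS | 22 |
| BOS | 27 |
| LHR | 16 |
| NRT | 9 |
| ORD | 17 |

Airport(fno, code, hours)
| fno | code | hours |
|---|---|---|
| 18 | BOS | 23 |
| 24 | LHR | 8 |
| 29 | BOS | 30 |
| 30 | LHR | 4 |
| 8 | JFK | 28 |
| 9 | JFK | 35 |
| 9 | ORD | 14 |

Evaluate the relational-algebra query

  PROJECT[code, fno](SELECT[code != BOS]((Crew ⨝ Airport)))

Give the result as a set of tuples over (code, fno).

{(LHR, 24), (LHR, 30), (ORD, 9)}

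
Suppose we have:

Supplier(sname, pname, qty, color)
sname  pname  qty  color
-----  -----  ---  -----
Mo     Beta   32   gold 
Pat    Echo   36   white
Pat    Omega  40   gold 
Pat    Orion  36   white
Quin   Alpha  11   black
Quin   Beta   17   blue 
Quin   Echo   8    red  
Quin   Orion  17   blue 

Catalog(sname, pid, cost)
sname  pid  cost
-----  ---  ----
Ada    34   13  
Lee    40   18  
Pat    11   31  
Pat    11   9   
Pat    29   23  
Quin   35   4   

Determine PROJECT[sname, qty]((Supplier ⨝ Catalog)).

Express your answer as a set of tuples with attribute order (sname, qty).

Supplier ⋈ Catalog (natural join on sname): {(Pat, Echo, 36, white, 11, 31), (Pat, Echo, 36, white, 11, 9), (Pat, Echo, 36, white, 29, 23), (Pat, Omega, 40, gold, 11, 31), (Pat, Omega, 40, gold, 11, 9), (Pat, Omega, 40, gold, 29, 23), (Pat, Orion, 36, white, 11, 31), (Pat, Orion, 36, white, 11, 9), (Pat, Orion, 36, white, 29, 23), (Quin, Alpha, 11, black, 35, 4), (Quin, Beta, 17, blue, 35, 4), (Quin, Echo, 8, red, 35, 4), (Quin, Orion, 17, blue, 35, 4)}
π[sname, qty]: project onto (sname, qty) (8 duplicate(s) eliminated) → {(Pat, 36), (Pat, 40), (Quin, 11), (Quin, 17), (Quin, 8)}

{(Pat, 36), (Pat, 40), (Quin, 11), (Quin, 17), (Quin, 8)}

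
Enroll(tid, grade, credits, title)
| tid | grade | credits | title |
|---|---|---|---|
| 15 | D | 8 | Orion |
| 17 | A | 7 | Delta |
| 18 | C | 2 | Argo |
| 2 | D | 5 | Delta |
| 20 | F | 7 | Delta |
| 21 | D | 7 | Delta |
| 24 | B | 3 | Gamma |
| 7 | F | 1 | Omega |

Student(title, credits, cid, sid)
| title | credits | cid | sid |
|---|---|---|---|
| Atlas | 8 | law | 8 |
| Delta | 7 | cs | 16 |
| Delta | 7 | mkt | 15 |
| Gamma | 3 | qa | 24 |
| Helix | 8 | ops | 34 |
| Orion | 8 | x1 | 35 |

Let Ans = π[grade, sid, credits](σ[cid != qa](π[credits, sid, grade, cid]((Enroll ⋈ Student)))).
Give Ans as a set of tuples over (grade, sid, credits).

Natural join on credits, title: {(15, D, 8, Orion, x1, 35), (17, A, 7, Delta, cs, 16), (17, A, 7, Delta, mkt, 15), (20, F, 7, Delta, cs, 16), (20, F, 7, Delta, mkt, 15), (21, D, 7, Delta, cs, 16), (21, D, 7, Delta, mkt, 15), (24, B, 3, Gamma, qa, 24)}
Keep only column(s) credits, sid, grade, cid: {(3, 24, B, qa), (7, 15, A, mkt), (7, 15, D, mkt), (7, 15, F, mkt), (7, 16, A, cs), (7, 16, D, cs), (7, 16, F, cs), (8, 35, D, x1)}
σ[cid != qa]: keep tuples satisfying cid != qa → {(7, 15, A, mkt), (7, 15, D, mkt), (7, 15, F, mkt), (7, 16, A, cs), (7, 16, D, cs), (7, 16, F, cs), (8, 35, D, x1)}
Keep only column(s) grade, sid, credits: {(A, 15, 7), (A, 16, 7), (D, 15, 7), (D, 16, 7), (D, 35, 8), (F, 15, 7), (F, 16, 7)}

{(A, 15, 7), (A, 16, 7), (D, 15, 7), (D, 16, 7), (D, 35, 8), (F, 15, 7), (F, 16, 7)}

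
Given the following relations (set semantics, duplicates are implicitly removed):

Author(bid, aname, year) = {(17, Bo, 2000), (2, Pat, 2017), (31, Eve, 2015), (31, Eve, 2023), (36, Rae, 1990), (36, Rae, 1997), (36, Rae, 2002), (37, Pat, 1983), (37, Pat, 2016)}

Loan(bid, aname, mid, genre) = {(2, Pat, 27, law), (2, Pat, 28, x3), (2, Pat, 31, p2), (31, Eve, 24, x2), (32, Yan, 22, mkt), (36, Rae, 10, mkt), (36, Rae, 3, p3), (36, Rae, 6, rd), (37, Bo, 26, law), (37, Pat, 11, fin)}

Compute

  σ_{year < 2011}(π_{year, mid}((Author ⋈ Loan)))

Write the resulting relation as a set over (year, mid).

{(1983, 11), (1990, 10), (1990, 3), (1990, 6), (1997, 10), (1997, 3), (1997, 6), (2002, 10), (2002, 3), (2002, 6)}

Natural join on bid, aname: {(2, Pat, 2017, 27, law), (2, Pat, 2017, 28, x3), (2, Pat, 2017, 31, p2), (31, Eve, 2015, 24, x2), (31, Eve, 2023, 24, x2), (36, Rae, 1990, 10, mkt), (36, Rae, 1990, 3, p3), (36, Rae, 1990, 6, rd), (36, Rae, 1997, 10, mkt), (36, Rae, 1997, 3, p3), (36, Rae, 1997, 6, rd), (36, Rae, 2002, 10, mkt), (36, Rae, 2002, 3, p3), (36, Rae, 2002, 6, rd), (37, Pat, 1983, 11, fin), (37, Pat, 2016, 11, fin)}
π[year, mid]: project onto (year, mid) → {(1983, 11), (1990, 10), (1990, 3), (1990, 6), (1997, 10), (1997, 3), (1997, 6), (2002, 10), (2002, 3), (2002, 6), (2015, 24), (2016, 11), (2017, 27), (2017, 28), (2017, 31), (2023, 24)}
Filtering on year < 2011 leaves {(1983, 11), (1990, 10), (1990, 3), (1990, 6), (1997, 10), (1997, 3), (1997, 6), (2002, 10), (2002, 3), (2002, 6)}.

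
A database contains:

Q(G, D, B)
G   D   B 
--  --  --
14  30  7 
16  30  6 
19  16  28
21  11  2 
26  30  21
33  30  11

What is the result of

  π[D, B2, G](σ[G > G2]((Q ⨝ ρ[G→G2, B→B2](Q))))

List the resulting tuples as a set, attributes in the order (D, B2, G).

ρ[G→G2, B→B2]: schema becomes (G2, D, B2); tuples unchanged.
Joining Q and ρ[G→G2, B→B2](Q) on D yields {(14, 30, 7, 14, 7), (14, 30, 7, 16, 6), (14, 30, 7, 26, 21), (14, 30, 7, 33, 11), (16, 30, 6, 14, 7), (16, 30, 6, 16, 6), (16, 30, 6, 26, 21), (16, 30, 6, 33, 11), (19, 16, 28, 19, 28), (21, 11, 2, 21, 2), (26, 30, 21, 14, 7), (26, 30, 21, 16, 6), (26, 30, 21, 26, 21), (26, 30, 21, 33, 11), (33, 30, 11, 14, 7), (33, 30, 11, 16, 6), (33, 30, 11, 26, 21), (33, 30, 11, 33, 11)}.
Selection G > G2: {(16, 30, 6, 14, 7), (26, 30, 21, 14, 7), (26, 30, 21, 16, 6), (33, 30, 11, 14, 7), (33, 30, 11, 16, 6), (33, 30, 11, 26, 21)}
π[D, B2, G]: project onto (D, B2, G) → {(30, 21, 33), (30, 6, 26), (30, 6, 33), (30, 7, 16), (30, 7, 26), (30, 7, 33)}

{(30, 21, 33), (30, 6, 26), (30, 6, 33), (30, 7, 16), (30, 7, 26), (30, 7, 33)}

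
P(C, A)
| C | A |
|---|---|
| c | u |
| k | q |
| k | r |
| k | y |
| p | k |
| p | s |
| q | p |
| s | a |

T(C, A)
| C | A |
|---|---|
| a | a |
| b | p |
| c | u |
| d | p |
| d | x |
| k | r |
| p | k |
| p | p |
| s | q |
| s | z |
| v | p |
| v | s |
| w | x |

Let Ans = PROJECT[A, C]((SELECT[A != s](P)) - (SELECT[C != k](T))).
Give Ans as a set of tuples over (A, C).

Apply σ_{A != s}; surviving tuples: {(c, u), (k, q), (k, r), (k, y), (p, k), (q, p), (s, a)}
Apply σ_{C != k}; surviving tuples: {(a, a), (b, p), (c, u), (d, p), (d, x), (p, k), (p, p), (s, q), (s, z), (v, p), (v, s), (w, x)}
Set difference of the two operands is {(k, q), (k, r), (k, y), (q, p), (s, a)}.
Keep only column(s) A, C: {(a, s), (p, q), (q, k), (r, k), (y, k)}

{(a, s), (p, q), (q, k), (r, k), (y, k)}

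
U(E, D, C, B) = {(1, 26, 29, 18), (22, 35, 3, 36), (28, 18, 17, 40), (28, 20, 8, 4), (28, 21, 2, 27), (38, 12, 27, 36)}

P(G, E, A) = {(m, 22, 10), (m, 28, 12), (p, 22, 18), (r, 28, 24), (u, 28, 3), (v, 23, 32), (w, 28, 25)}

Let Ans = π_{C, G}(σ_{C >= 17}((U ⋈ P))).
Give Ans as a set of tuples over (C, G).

Natural join on E: {(22, 35, 3, 36, m, 10), (22, 35, 3, 36, p, 18), (28, 18, 17, 40, m, 12), (28, 18, 17, 40, r, 24), (28, 18, 17, 40, u, 3), (28, 18, 17, 40, w, 25), (28, 20, 8, 4, m, 12), (28, 20, 8, 4, r, 24), (28, 20, 8, 4, u, 3), (28, 20, 8, 4, w, 25), (28, 21, 2, 27, m, 12), (28, 21, 2, 27, r, 24), (28, 21, 2, 27, u, 3), (28, 21, 2, 27, w, 25)}
Filtering on C >= 17 leaves {(28, 18, 17, 40, m, 12), (28, 18, 17, 40, r, 24), (28, 18, 17, 40, u, 3), (28, 18, 17, 40, w, 25)}.
Keep only column(s) C, G: {(17, m), (17, r), (17, u), (17, w)}

{(17, m), (17, r), (17, u), (17, w)}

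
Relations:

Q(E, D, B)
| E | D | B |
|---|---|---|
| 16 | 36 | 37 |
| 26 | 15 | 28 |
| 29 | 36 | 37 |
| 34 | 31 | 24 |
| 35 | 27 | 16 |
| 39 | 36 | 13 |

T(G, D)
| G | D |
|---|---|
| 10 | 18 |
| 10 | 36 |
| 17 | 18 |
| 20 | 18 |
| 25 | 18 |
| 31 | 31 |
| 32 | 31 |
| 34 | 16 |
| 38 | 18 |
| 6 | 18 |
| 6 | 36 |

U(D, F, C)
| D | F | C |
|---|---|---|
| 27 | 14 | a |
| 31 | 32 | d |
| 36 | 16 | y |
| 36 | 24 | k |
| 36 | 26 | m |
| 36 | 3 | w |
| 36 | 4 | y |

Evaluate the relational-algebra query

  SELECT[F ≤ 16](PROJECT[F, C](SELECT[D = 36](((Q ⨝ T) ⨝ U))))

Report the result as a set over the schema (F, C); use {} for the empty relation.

Natural join on D: {(16, 36, 37, 10), (16, 36, 37, 6), (29, 36, 37, 10), (29, 36, 37, 6), (34, 31, 24, 31), (34, 31, 24, 32), (39, 36, 13, 10), (39, 36, 13, 6)}
Natural join on D: {(16, 36, 37, 10, 16, y), (16, 36, 37, 10, 24, k), (16, 36, 37, 10, 26, m), (16, 36, 37, 10, 3, w), (16, 36, 37, 10, 4, y), (16, 36, 37, 6, 16, y), (16, 36, 37, 6, 24, k), (16, 36, 37, 6, 26, m), (16, 36, 37, 6, 3, w), (16, 36, 37, 6, 4, y), (29, 36, 37, 10, 16, y), (29, 36, 37, 10, 24, k), (29, 36, 37, 10, 26, m), (29, 36, 37, 10, 3, w), (29, 36, 37, 10, 4, y), (29, 36, 37, 6, 16, y), (29, 36, 37, 6, 24, k), (29, 36, 37, 6, 26, m), (29, 36, 37, 6, 3, w), (29, 36, 37, 6, 4, y), (34, 31, 24, 31, 32, d), (34, 31, 24, 32, 32, d), (39, 36, 13, 10, 16, y), (39, 36, 13, 10, 24, k), (39, 36, 13, 10, 26, m), (39, 36, 13, 10, 3, w), (39, 36, 13, 10, 4, y), (39, 36, 13, 6, 16, y), (39, 36, 13, 6, 24, k), (39, 36, 13, 6, 26, m), (39, 36, 13, 6, 3, w), (39, 36, 13, 6, 4, y)}
Filtering on D = 36 leaves {(16, 36, 37, 10, 16, y), (16, 36, 37, 10, 24, k), (16, 36, 37, 10, 26, m), (16, 36, 37, 10, 3, w), (16, 36, 37, 10, 4, y), (16, 36, 37, 6, 16, y), (16, 36, 37, 6, 24, k), (16, 36, 37, 6, 26, m), (16, 36, 37, 6, 3, w), (16, 36, 37, 6, 4, y), (29, 36, 37, 10, 16, y), (29, 36, 37, 10, 24, k), (29, 36, 37, 10, 26, m), (29, 36, 37, 10, 3, w), (29, 36, 37, 10, 4, y), (29, 36, 37, 6, 16, y), (29, 36, 37, 6, 24, k), (29, 36, 37, 6, 26, m), (29, 36, 37, 6, 3, w), (29, 36, 37, 6, 4, y), (39, 36, 13, 10, 16, y), (39, 36, 13, 10, 24, k), (39, 36, 13, 10, 26, m), (39, 36, 13, 10, 3, w), (39, 36, 13, 10, 4, y), (39, 36, 13, 6, 16, y), (39, 36, 13, 6, 24, k), (39, 36, 13, 6, 26, m), (39, 36, 13, 6, 3, w), (39, 36, 13, 6, 4, y)}.
Keep only column(s) F, C (25 duplicate(s) eliminated): {(16, y), (24, k), (26, m), (3, w), (4, y)}
Filtering on F ≤ 16 leaves {(16, y), (3, w), (4, y)}.

{(16, y), (3, w), (4, y)}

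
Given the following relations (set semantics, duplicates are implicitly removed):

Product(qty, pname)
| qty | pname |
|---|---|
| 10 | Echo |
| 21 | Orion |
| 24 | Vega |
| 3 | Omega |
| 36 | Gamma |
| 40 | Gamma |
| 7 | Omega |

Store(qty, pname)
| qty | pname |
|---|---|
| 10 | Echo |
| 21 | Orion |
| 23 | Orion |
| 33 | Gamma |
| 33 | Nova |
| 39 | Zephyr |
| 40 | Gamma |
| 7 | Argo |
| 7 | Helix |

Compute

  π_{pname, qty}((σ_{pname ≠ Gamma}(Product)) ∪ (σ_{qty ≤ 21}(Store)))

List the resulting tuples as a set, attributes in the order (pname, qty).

{(Argo, 7), (Echo, 10), (Helix, 7), (Omega, 3), (Omega, 7), (Orion, 21), (Vega, 24)}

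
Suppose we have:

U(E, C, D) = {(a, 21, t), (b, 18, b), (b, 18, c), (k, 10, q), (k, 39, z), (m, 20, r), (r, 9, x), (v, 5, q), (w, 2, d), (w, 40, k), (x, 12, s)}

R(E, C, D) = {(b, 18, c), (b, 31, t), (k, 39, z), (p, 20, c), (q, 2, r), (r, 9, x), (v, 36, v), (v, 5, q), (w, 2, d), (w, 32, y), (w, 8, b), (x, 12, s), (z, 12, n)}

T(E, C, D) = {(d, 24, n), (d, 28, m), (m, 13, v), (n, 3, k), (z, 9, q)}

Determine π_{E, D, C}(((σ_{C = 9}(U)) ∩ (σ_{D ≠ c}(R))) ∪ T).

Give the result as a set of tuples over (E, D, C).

{(d, m, 28), (d, n, 24), (m, v, 13), (n, k, 3), (r, x, 9), (z, q, 9)}

σ[C = 9]: keep tuples satisfying C = 9 → {(r, 9, x)}
σ[D ≠ c]: keep tuples satisfying D ≠ c → {(b, 31, t), (k, 39, z), (q, 2, r), (r, 9, x), (v, 36, v), (v, 5, q), (w, 2, d), (w, 32, y), (w, 8, b), (x, 12, s), (z, 12, n)}
Set intersection of the two operands is {(r, 9, x)}.
Set union of the two operands is {(d, 24, n), (d, 28, m), (m, 13, v), (n, 3, k), (r, 9, x), (z, 9, q)}.
π[E, D, C]: project onto (E, D, C) → {(d, m, 28), (d, n, 24), (m, v, 13), (n, k, 3), (r, x, 9), (z, q, 9)}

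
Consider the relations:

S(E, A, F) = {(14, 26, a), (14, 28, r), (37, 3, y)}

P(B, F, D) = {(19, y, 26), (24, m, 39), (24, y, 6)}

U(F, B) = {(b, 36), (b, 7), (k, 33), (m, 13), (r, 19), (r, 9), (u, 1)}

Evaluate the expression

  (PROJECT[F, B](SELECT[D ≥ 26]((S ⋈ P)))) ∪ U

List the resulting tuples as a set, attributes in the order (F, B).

{(b, 36), (b, 7), (k, 33), (m, 13), (r, 19), (r, 9), (u, 1), (y, 19)}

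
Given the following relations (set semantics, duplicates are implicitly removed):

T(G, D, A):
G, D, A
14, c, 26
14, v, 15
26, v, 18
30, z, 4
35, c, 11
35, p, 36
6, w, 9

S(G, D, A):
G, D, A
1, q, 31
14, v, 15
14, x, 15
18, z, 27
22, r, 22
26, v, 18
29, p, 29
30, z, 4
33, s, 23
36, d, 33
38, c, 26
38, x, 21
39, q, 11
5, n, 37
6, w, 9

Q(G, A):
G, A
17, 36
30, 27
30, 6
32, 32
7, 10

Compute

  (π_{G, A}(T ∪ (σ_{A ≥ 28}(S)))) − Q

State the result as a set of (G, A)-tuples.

Apply σ_{A ≥ 28}; surviving tuples: {(1, q, 31), (29, p, 29), (36, d, 33), (5, n, 37)}
Union: {(14, c, 26), (14, v, 15), (26, v, 18), (30, z, 4), (35, c, 11), (35, p, 36), (6, w, 9)} with {(1, q, 31), (29, p, 29), (36, d, 33), (5, n, 37)} → {(1, q, 31), (14, c, 26), (14, v, 15), (26, v, 18), (29, p, 29), (30, z, 4), (35, c, 11), (35, p, 36), (36, d, 33), (5, n, 37), (6, w, 9)}
Projecting to G, A: {(1, 31), (14, 15), (14, 26), (26, 18), (29, 29), (30, 4), (35, 11), (35, 36), (36, 33), (5, 37), (6, 9)}
Difference: {(1, 31), (14, 15), (14, 26), (26, 18), (29, 29), (30, 4), (35, 11), (35, 36), (36, 33), (5, 37), (6, 9)} with {(17, 36), (30, 27), (30, 6), (32, 32), (7, 10)} → {(1, 31), (14, 15), (14, 26), (26, 18), (29, 29), (30, 4), (35, 11), (35, 36), (36, 33), (5, 37), (6, 9)}

{(1, 31), (14, 15), (14, 26), (26, 18), (29, 29), (30, 4), (35, 11), (35, 36), (36, 33), (5, 37), (6, 9)}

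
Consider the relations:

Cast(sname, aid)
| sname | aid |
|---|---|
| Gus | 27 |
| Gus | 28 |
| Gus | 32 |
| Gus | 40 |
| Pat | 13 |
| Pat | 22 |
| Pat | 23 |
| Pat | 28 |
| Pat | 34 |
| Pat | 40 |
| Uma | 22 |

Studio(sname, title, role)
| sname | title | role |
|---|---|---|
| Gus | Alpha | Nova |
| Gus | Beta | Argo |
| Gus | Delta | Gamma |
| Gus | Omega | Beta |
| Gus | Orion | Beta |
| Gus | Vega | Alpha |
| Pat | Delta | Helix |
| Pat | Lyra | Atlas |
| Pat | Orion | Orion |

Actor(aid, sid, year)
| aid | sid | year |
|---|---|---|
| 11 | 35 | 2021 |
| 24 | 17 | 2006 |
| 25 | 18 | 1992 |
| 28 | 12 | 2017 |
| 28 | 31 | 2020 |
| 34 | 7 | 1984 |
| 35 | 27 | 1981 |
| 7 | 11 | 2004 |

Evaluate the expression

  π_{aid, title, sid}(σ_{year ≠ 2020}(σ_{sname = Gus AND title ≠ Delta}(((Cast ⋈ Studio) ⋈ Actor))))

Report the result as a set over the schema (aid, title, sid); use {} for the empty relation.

{(28, Alpha, 12), (28, Beta, 12), (28, Omega, 12), (28, Orion, 12), (28, Vega, 12)}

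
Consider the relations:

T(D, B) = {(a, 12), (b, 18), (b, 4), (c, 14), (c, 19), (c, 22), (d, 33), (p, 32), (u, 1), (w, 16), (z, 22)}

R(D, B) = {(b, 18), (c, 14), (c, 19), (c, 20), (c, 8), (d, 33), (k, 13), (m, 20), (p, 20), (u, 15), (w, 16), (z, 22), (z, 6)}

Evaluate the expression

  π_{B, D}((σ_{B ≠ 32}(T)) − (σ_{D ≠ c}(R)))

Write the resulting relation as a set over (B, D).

{(1, u), (12, a), (14, c), (19, c), (22, c), (4, b)}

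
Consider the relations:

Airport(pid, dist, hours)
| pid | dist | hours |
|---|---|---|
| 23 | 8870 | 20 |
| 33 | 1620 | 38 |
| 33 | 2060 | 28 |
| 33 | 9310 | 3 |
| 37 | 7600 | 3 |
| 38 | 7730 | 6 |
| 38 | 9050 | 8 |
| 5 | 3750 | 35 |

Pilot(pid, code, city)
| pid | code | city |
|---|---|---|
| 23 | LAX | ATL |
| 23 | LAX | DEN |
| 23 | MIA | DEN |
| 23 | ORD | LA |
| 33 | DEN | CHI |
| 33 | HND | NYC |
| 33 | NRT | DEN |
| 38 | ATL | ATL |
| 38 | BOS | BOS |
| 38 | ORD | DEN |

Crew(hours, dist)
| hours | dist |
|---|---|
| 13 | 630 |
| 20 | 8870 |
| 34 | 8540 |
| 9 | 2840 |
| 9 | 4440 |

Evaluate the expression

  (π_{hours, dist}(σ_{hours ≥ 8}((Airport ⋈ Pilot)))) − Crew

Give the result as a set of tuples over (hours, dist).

{(28, 2060), (38, 1620), (8, 9050)}

Joining Airport and Pilot on pid yields {(23, 8870, 20, LAX, ATL), (23, 8870, 20, LAX, DEN), (23, 8870, 20, MIA, DEN), (23, 8870, 20, ORD, LA), (33, 1620, 38, DEN, CHI), (33, 1620, 38, HND, NYC), (33, 1620, 38, NRT, DEN), (33, 2060, 28, DEN, CHI), (33, 2060, 28, HND, NYC), (33, 2060, 28, NRT, DEN), (33, 9310, 3, DEN, CHI), (33, 9310, 3, HND, NYC), (33, 9310, 3, NRT, DEN), (38, 7730, 6, ATL, ATL), (38, 7730, 6, BOS, BOS), (38, 7730, 6, ORD, DEN), (38, 9050, 8, ATL, ATL), (38, 9050, 8, BOS, BOS), (38, 9050, 8, ORD, DEN)}.
Apply σ_{hours ≥ 8}; surviving tuples: {(23, 8870, 20, LAX, ATL), (23, 8870, 20, LAX, DEN), (23, 8870, 20, MIA, DEN), (23, 8870, 20, ORD, LA), (33, 1620, 38, DEN, CHI), (33, 1620, 38, HND, NYC), (33, 1620, 38, NRT, DEN), (33, 2060, 28, DEN, CHI), (33, 2060, 28, HND, NYC), (33, 2060, 28, NRT, DEN), (38, 9050, 8, ATL, ATL), (38, 9050, 8, BOS, BOS), (38, 9050, 8, ORD, DEN)}
Keep only column(s) hours, dist (9 duplicate(s) eliminated): {(20, 8870), (28, 2060), (38, 1620), (8, 9050)}
Set difference of the two operands is {(28, 2060), (38, 1620), (8, 9050)}.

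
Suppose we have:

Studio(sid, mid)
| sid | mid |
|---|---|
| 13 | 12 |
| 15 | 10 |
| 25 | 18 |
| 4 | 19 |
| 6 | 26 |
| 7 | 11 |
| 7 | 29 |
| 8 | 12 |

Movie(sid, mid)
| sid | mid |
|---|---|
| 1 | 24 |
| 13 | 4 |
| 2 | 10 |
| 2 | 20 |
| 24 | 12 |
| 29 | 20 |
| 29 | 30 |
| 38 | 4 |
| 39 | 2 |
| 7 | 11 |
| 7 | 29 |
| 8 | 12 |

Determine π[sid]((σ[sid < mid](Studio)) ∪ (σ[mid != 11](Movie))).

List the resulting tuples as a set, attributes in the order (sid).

{1, 13, 2, 24, 29, 38, 39, 4, 6, 7, 8}

Filtering on sid < mid leaves {(4, 19), (6, 26), (7, 11), (7, 29), (8, 12)}.
Filtering on mid != 11 leaves {(1, 24), (13, 4), (2, 10), (2, 20), (24, 12), (29, 20), (29, 30), (38, 4), (39, 2), (7, 29), (8, 12)}.
Set union of the two operands is {(1, 24), (13, 4), (2, 10), (2, 20), (24, 12), (29, 20), (29, 30), (38, 4), (39, 2), (4, 19), (6, 26), (7, 11), (7, 29), (8, 12)}.
Keep only column(s) sid (3 duplicate(s) eliminated): {1, 13, 2, 24, 29, 38, 39, 4, 6, 7, 8}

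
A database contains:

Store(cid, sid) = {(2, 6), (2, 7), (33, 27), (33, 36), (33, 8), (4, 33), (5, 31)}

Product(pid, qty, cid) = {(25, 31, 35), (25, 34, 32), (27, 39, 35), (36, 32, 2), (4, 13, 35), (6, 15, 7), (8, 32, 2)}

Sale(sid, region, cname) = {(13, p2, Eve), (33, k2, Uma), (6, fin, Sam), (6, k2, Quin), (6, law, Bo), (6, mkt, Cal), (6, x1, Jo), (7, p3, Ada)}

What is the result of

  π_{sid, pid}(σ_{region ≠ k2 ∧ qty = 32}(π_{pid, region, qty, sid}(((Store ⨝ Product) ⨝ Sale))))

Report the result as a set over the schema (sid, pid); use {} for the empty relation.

{(6, 36), (6, 8), (7, 36), (7, 8)}

Store ⋈ Product (natural join on cid): {(2, 6, 36, 32), (2, 6, 8, 32), (2, 7, 36, 32), (2, 7, 8, 32)}
(Store ⨝ Product) ⋈ Sale (natural join on sid): {(2, 6, 36, 32, fin, Sam), (2, 6, 36, 32, k2, Quin), (2, 6, 36, 32, law, Bo), (2, 6, 36, 32, mkt, Cal), (2, 6, 36, 32, x1, Jo), (2, 6, 8, 32, fin, Sam), (2, 6, 8, 32, k2, Quin), (2, 6, 8, 32, law, Bo), (2, 6, 8, 32, mkt, Cal), (2, 6, 8, 32, x1, Jo), (2, 7, 36, 32, p3, Ada), (2, 7, 8, 32, p3, Ada)}
Keep only column(s) pid, region, qty, sid: {(36, fin, 32, 6), (36, k2, 32, 6), (36, law, 32, 6), (36, mkt, 32, 6), (36, p3, 32, 7), (36, x1, 32, 6), (8, fin, 32, 6), (8, k2, 32, 6), (8, law, 32, 6), (8, mkt, 32, 6), (8, p3, 32, 7), (8, x1, 32, 6)}
σ[region ≠ k2 ∧ qty = 32]: keep tuples satisfying region ≠ k2 ∧ qty = 32 → {(36, fin, 32, 6), (36, law, 32, 6), (36, mkt, 32, 6), (36, p3, 32, 7), (36, x1, 32, 6), (8, fin, 32, 6), (8, law, 32, 6), (8, mkt, 32, 6), (8, p3, 32, 7), (8, x1, 32, 6)}
Keep only column(s) sid, pid (6 duplicate(s) eliminated): {(6, 36), (6, 8), (7, 36), (7, 8)}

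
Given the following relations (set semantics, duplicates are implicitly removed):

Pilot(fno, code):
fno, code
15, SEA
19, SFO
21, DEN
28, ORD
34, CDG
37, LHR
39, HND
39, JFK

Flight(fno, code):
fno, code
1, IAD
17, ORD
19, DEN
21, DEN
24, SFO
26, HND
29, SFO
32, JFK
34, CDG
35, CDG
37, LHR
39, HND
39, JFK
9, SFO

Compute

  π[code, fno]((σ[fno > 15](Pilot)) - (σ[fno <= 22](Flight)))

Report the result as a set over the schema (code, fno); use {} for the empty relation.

{(CDG, 34), (HND, 39), (JFK, 39), (LHR, 37), (ORD, 28), (SFO, 19)}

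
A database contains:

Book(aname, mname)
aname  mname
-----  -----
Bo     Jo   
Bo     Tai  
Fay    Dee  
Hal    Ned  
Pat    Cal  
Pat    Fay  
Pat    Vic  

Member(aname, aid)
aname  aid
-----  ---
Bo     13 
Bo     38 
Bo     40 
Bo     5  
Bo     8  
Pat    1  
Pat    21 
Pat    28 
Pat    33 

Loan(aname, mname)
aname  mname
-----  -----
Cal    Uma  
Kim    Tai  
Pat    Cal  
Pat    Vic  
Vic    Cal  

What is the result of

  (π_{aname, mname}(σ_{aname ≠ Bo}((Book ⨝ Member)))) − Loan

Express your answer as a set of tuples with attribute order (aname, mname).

{(Pat, Fay)}

Book ⋈ Member (natural join on aname): {(Bo, Jo, 13), (Bo, Jo, 38), (Bo, Jo, 40), (Bo, Jo, 5), (Bo, Jo, 8), (Bo, Tai, 13), (Bo, Tai, 38), (Bo, Tai, 40), (Bo, Tai, 5), (Bo, Tai, 8), (Pat, Cal, 1), (Pat, Cal, 21), (Pat, Cal, 28), (Pat, Cal, 33), (Pat, Fay, 1), (Pat, Fay, 21), (Pat, Fay, 28), (Pat, Fay, 33), (Pat, Vic, 1), (Pat, Vic, 21), (Pat, Vic, 28), (Pat, Vic, 33)}
Apply σ_{aname ≠ Bo}; surviving tuples: {(Pat, Cal, 1), (Pat, Cal, 21), (Pat, Cal, 28), (Pat, Cal, 33), (Pat, Fay, 1), (Pat, Fay, 21), (Pat, Fay, 28), (Pat, Fay, 33), (Pat, Vic, 1), (Pat, Vic, 21), (Pat, Vic, 28), (Pat, Vic, 33)}
Keep only column(s) aname, mname (9 duplicate(s) eliminated): {(Pat, Cal), (Pat, Fay), (Pat, Vic)}
Difference: {(Pat, Cal), (Pat, Fay), (Pat, Vic)} with {(Cal, Uma), (Kim, Tai), (Pat, Cal), (Pat, Vic), (Vic, Cal)} → {(Pat, Fay)}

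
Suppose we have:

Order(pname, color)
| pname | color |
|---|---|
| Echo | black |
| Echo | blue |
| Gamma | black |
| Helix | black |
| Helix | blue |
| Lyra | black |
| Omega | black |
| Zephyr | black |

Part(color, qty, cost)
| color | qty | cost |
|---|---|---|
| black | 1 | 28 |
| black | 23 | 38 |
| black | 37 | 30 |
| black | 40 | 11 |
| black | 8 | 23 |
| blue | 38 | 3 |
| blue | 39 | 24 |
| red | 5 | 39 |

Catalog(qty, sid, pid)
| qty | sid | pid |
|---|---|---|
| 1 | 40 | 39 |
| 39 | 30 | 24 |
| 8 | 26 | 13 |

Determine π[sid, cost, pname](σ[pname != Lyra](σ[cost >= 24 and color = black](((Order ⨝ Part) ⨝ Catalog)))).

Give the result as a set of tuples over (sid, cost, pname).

{(40, 28, Echo), (40, 28, Gamma), (40, 28, Helix), (40, 28, Omega), (40, 28, Zephyr)}

Order ⋈ Part (natural join on color): {(Echo, black, 1, 28), (Echo, black, 23, 38), (Echo, black, 37, 30), (Echo, black, 40, 11), (Echo, black, 8, 23), (Echo, blue, 38, 3), (Echo, blue, 39, 24), (Gamma, black, 1, 28), (Gamma, black, 23, 38), (Gamma, black, 37, 30), (Gamma, black, 40, 11), (Gamma, black, 8, 23), (Helix, black, 1, 28), (Helix, black, 23, 38), (Helix, black, 37, 30), (Helix, black, 40, 11), (Helix, black, 8, 23), (Helix, blue, 38, 3), (Helix, blue, 39, 24), (Lyra, black, 1, 28), (Lyra, black, 23, 38), (Lyra, black, 37, 30), (Lyra, black, 40, 11), (Lyra, black, 8, 23), (Omega, black, 1, 28), (Omega, black, 23, 38), (Omega, black, 37, 30), (Omega, black, 40, 11), (Omega, black, 8, 23), (Zephyr, black, 1, 28), (Zephyr, black, 23, 38), (Zephyr, black, 37, 30), (Zephyr, black, 40, 11), (Zephyr, black, 8, 23)}
(Order ⨝ Part) ⋈ Catalog (natural join on qty): {(Echo, black, 1, 28, 40, 39), (Echo, black, 8, 23, 26, 13), (Echo, blue, 39, 24, 30, 24), (Gamma, black, 1, 28, 40, 39), (Gamma, black, 8, 23, 26, 13), (Helix, black, 1, 28, 40, 39), (Helix, black, 8, 23, 26, 13), (Helix, blue, 39, 24, 30, 24), (Lyra, black, 1, 28, 40, 39), (Lyra, black, 8, 23, 26, 13), (Omega, black, 1, 28, 40, 39), (Omega, black, 8, 23, 26, 13), (Zephyr, black, 1, 28, 40, 39), (Zephyr, black, 8, 23, 26, 13)}
σ[cost >= 24 and color = black]: keep tuples satisfying cost >= 24 and color = black → {(Echo, black, 1, 28, 40, 39), (Gamma, black, 1, 28, 40, 39), (Helix, black, 1, 28, 40, 39), (Lyra, black, 1, 28, 40, 39), (Omega, black, 1, 28, 40, 39), (Zephyr, black, 1, 28, 40, 39)}
σ[pname != Lyra]: keep tuples satisfying pname != Lyra → {(Echo, black, 1, 28, 40, 39), (Gamma, black, 1, 28, 40, 39), (Helix, black, 1, 28, 40, 39), (Omega, black, 1, 28, 40, 39), (Zephyr, black, 1, 28, 40, 39)}
π_{sid, cost, pname} gives {(40, 28, Echo), (40, 28, Gamma), (40, 28, Helix), (40, 28, Omega), (40, 28, Zephyr)}.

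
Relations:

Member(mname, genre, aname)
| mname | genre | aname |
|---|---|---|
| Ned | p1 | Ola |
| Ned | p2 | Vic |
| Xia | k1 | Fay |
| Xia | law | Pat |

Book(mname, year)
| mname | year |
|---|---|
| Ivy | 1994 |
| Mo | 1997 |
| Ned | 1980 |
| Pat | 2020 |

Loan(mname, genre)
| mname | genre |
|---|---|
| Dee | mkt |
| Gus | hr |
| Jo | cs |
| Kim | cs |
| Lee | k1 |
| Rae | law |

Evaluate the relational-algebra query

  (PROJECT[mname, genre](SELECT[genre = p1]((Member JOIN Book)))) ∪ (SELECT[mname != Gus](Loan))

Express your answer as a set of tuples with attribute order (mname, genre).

Member ⋈ Book (natural join on mname): {(Ned, p1, Ola, 1980), (Ned, p2, Vic, 1980)}
Selection genre = p1: {(Ned, p1, Ola, 1980)}
π_{mname, genre} gives {(Ned, p1)}.
Selection mname != Gus: {(Dee, mkt), (Jo, cs), (Kim, cs), (Lee, k1), (Rae, law)}
Union: {(Ned, p1)} with {(Dee, mkt), (Jo, cs), (Kim, cs), (Lee, k1), (Rae, law)} → {(Dee, mkt), (Jo, cs), (Kim, cs), (Lee, k1), (Ned, p1), (Rae, law)}

{(Dee, mkt), (Jo, cs), (Kim, cs), (Lee, k1), (Ned, p1), (Rae, law)}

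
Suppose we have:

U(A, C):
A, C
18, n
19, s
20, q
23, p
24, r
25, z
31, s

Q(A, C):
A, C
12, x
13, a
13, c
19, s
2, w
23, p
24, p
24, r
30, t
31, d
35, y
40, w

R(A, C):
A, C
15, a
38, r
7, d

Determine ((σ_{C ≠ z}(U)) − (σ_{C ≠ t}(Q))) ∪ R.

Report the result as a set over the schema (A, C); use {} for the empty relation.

{(15, a), (18, n), (20, q), (31, s), (38, r), (7, d)}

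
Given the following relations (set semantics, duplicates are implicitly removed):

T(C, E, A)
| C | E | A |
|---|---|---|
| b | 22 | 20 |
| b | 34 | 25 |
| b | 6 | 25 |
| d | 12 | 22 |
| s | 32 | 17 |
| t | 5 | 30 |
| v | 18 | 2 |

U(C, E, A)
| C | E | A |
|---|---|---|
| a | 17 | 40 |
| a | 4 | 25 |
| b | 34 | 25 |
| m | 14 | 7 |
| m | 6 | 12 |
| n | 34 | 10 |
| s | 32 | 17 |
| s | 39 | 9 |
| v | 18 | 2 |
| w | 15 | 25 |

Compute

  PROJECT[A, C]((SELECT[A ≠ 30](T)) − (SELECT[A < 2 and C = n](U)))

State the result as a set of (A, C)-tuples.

{(17, s), (2, v), (20, b), (22, d), (25, b)}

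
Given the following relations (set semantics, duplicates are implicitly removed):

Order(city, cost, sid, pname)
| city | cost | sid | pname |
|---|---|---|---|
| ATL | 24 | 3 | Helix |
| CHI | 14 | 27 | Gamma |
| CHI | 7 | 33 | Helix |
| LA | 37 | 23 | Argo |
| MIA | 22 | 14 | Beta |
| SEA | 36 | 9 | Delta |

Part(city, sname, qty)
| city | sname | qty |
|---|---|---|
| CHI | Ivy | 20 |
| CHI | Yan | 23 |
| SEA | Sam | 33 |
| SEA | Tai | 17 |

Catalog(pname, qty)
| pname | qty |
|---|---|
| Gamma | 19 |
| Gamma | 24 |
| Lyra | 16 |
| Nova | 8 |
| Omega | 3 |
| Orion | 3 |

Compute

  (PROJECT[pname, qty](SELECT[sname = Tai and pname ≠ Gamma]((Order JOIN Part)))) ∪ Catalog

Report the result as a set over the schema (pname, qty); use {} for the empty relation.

{(Delta, 17), (Gamma, 19), (Gamma, 24), (Lyra, 16), (Nova, 8), (Omega, 3), (Orion, 3)}

Joining Order and Part on city yields {(CHI, 14, 27, Gamma, Ivy, 20), (CHI, 14, 27, Gamma, Yan, 23), (CHI, 7, 33, Helix, Ivy, 20), (CHI, 7, 33, Helix, Yan, 23), (SEA, 36, 9, Delta, Sam, 33), (SEA, 36, 9, Delta, Tai, 17)}.
σ[sname = Tai and pname ≠ Gamma]: keep tuples satisfying sname = Tai and pname ≠ Gamma → {(SEA, 36, 9, Delta, Tai, 17)}
Keep only column(s) pname, qty: {(Delta, 17)}
Union: {(Delta, 17)} with {(Gamma, 19), (Gamma, 24), (Lyra, 16), (Nova, 8), (Omega, 3), (Orion, 3)} → {(Delta, 17), (Gamma, 19), (Gamma, 24), (Lyra, 16), (Nova, 8), (Omega, 3), (Orion, 3)}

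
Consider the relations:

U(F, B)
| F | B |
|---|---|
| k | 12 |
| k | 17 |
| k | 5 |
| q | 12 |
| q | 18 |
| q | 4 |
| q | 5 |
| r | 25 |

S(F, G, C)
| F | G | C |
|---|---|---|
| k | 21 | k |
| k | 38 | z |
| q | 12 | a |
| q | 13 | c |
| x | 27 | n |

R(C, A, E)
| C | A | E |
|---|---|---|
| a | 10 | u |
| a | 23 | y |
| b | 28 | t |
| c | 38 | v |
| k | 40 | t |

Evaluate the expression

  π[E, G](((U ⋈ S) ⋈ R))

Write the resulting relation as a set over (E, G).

{(t, 21), (u, 12), (v, 13), (y, 12)}

U ⋈ S (natural join on F): {(k, 12, 21, k), (k, 12, 38, z), (k, 17, 21, k), (k, 17, 38, z), (k, 5, 21, k), (k, 5, 38, z), (q, 12, 12, a), (q, 12, 13, c), (q, 18, 12, a), (q, 18, 13, c), (q, 4, 12, a), (q, 4, 13, c), (q, 5, 12, a), (q, 5, 13, c)}
(U ⋈ S) ⋈ R (natural join on C): {(k, 12, 21, k, 40, t), (k, 17, 21, k, 40, t), (k, 5, 21, k, 40, t), (q, 12, 12, a, 10, u), (q, 12, 12, a, 23, y), (q, 12, 13, c, 38, v), (q, 18, 12, a, 10, u), (q, 18, 12, a, 23, y), (q, 18, 13, c, 38, v), (q, 4, 12, a, 10, u), (q, 4, 12, a, 23, y), (q, 4, 13, c, 38, v), (q, 5, 12, a, 10, u), (q, 5, 12, a, 23, y), (q, 5, 13, c, 38, v)}
π_{E, G} gives {(t, 21), (u, 12), (v, 13), (y, 12)} (11 duplicate(s) eliminated).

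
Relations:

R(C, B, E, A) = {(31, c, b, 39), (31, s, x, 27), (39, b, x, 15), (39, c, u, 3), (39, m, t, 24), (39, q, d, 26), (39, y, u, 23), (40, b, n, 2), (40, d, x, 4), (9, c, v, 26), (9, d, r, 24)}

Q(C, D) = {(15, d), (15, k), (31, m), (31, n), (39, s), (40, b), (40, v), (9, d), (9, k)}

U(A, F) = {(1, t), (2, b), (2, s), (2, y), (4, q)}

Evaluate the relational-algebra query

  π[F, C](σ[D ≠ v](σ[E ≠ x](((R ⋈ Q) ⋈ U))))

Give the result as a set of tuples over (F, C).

{(b, 40), (s, 40), (y, 40)}

Joining R and Q on C yields {(31, c, b, 39, m), (31, c, b, 39, n), (31, s, x, 27, m), (31, s, x, 27, n), (39, b, x, 15, s), (39, c, u, 3, s), (39, m, t, 24, s), (39, q, d, 26, s), (39, y, u, 23, s), (40, b, n, 2, b), (40, b, n, 2, v), (40, d, x, 4, b), (40, d, x, 4, v), (9, c, v, 26, d), (9, c, v, 26, k), (9, d, r, 24, d), (9, d, r, 24, k)}.
Joining (R ⋈ Q) and U on A yields {(40, b, n, 2, b, b), (40, b, n, 2, b, s), (40, b, n, 2, b, y), (40, b, n, 2, v, b), (40, b, n, 2, v, s), (40, b, n, 2, v, y), (40, d, x, 4, b, q), (40, d, x, 4, v, q)}.
Apply σ_{E ≠ x}; surviving tuples: {(40, b, n, 2, b, b), (40, b, n, 2, b, s), (40, b, n, 2, b, y), (40, b, n, 2, v, b), (40, b, n, 2, v, s), (40, b, n, 2, v, y)}
Apply σ_{D ≠ v}; surviving tuples: {(40, b, n, 2, b, b), (40, b, n, 2, b, s), (40, b, n, 2, b, y)}
π[F, C]: project onto (F, C) → {(b, 40), (s, 40), (y, 40)}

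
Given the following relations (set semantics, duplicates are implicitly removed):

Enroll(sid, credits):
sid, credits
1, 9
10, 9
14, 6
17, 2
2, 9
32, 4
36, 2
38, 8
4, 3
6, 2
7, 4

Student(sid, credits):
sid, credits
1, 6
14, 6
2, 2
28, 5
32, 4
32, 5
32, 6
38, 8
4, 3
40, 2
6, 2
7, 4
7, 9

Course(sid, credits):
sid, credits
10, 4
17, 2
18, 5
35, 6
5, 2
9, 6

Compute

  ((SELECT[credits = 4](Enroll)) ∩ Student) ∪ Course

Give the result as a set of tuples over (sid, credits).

σ[credits = 4]: keep tuples satisfying credits = 4 → {(32, 4), (7, 4)}
Taking the intersection: {(32, 4), (7, 4)}
Taking the union: {(10, 4), (17, 2), (18, 5), (32, 4), (35, 6), (5, 2), (7, 4), (9, 6)}

{(10, 4), (17, 2), (18, 5), (32, 4), (35, 6), (5, 2), (7, 4), (9, 6)}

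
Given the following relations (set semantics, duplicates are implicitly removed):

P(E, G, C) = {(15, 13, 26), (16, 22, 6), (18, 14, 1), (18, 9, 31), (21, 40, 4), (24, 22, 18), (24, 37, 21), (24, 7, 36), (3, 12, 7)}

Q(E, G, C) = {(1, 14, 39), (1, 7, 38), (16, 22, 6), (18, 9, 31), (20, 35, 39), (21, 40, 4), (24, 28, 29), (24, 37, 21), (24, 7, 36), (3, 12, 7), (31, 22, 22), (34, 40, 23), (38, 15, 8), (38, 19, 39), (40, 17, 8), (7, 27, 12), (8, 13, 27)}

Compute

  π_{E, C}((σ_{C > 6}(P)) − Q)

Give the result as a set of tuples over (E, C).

{(15, 26), (24, 18)}

Apply σ_{C > 6}; surviving tuples: {(15, 13, 26), (18, 9, 31), (24, 22, 18), (24, 37, 21), (24, 7, 36), (3, 12, 7)}
Difference: {(15, 13, 26), (18, 9, 31), (24, 22, 18), (24, 37, 21), (24, 7, 36), (3, 12, 7)} with {(1, 14, 39), (1, 7, 38), (16, 22, 6), (18, 9, 31), (20, 35, 39), (21, 40, 4), (24, 28, 29), (24, 37, 21), (24, 7, 36), (3, 12, 7), (31, 22, 22), (34, 40, 23), (38, 15, 8), (38, 19, 39), (40, 17, 8), (7, 27, 12), (8, 13, 27)} → {(15, 13, 26), (24, 22, 18)}
π[E, C]: project onto (E, C) → {(15, 26), (24, 18)}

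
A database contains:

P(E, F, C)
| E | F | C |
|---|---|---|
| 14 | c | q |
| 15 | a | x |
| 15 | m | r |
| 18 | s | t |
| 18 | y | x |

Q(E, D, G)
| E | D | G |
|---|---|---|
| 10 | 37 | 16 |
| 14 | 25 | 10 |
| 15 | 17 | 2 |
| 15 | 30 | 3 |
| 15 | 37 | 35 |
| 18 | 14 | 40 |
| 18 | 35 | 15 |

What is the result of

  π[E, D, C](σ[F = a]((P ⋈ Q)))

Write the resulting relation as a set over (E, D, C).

{(15, 17, x), (15, 30, x), (15, 37, x)}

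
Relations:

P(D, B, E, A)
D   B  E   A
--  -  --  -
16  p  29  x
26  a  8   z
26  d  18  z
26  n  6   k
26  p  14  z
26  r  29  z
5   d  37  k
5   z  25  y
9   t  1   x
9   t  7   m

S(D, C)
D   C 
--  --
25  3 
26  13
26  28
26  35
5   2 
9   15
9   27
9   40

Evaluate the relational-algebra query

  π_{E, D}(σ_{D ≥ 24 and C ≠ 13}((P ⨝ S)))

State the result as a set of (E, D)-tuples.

{(14, 26), (18, 26), (29, 26), (6, 26), (8, 26)}

Joining P and S on D yields {(26, a, 8, z, 13), (26, a, 8, z, 28), (26, a, 8, z, 35), (26, d, 18, z, 13), (26, d, 18, z, 28), (26, d, 18, z, 35), (26, n, 6, k, 13), (26, n, 6, k, 28), (26, n, 6, k, 35), (26, p, 14, z, 13), (26, p, 14, z, 28), (26, p, 14, z, 35), (26, r, 29, z, 13), (26, r, 29, z, 28), (26, r, 29, z, 35), (5, d, 37, k, 2), (5, z, 25, y, 2), (9, t, 1, x, 15), (9, t, 1, x, 27), (9, t, 1, x, 40), (9, t, 7, m, 15), (9, t, 7, m, 27), (9, t, 7, m, 40)}.
Selection D ≥ 24 and C ≠ 13: {(26, a, 8, z, 28), (26, a, 8, z, 35), (26, d, 18, z, 28), (26, d, 18, z, 35), (26, n, 6, k, 28), (26, n, 6, k, 35), (26, p, 14, z, 28), (26, p, 14, z, 35), (26, r, 29, z, 28), (26, r, 29, z, 35)}
π[E, D]: project onto (E, D) (5 duplicate(s) eliminated) → {(14, 26), (18, 26), (29, 26), (6, 26), (8, 26)}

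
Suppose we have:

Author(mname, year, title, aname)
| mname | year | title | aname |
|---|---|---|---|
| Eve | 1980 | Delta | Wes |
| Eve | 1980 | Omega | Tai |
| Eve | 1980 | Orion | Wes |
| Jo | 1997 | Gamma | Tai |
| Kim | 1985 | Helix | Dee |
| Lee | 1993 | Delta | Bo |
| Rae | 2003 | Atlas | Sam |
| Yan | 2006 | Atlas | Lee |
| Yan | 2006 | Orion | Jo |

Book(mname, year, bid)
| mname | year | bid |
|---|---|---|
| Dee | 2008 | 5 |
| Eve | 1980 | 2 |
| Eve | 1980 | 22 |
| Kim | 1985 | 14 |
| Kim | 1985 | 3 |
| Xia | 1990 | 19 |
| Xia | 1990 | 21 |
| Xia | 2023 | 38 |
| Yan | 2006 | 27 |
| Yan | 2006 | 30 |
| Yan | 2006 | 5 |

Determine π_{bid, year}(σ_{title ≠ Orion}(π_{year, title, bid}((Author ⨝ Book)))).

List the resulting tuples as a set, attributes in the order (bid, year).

Natural join on mname, year: {(Eve, 1980, Delta, Wes, 2), (Eve, 1980, Delta, Wes, 22), (Eve, 1980, Omega, Tai, 2), (Eve, 1980, Omega, Tai, 22), (Eve, 1980, Orion, Wes, 2), (Eve, 1980, Orion, Wes, 22), (Kim, 1985, Helix, Dee, 14), (Kim, 1985, Helix, Dee, 3), (Yan, 2006, Atlas, Lee, 27), (Yan, 2006, Atlas, Lee, 30), (Yan, 2006, Atlas, Lee, 5), (Yan, 2006, Orion, Jo, 27), (Yan, 2006, Orion, Jo, 30), (Yan, 2006, Orion, Jo, 5)}
π[year, title, bid]: project onto (year, title, bid) → {(1980, Delta, 2), (1980, Delta, 22), (1980, Omega, 2), (1980, Omega, 22), (1980, Orion, 2), (1980, Orion, 22), (1985, Helix, 14), (1985, Helix, 3), (2006, Atlas, 27), (2006, Atlas, 30), (2006, Atlas, 5), (2006, Orion, 27), (2006, Orion, 30), (2006, Orion, 5)}
Selection title ≠ Orion: {(1980, Delta, 2), (1980, Delta, 22), (1980, Omega, 2), (1980, Omega, 22), (1985, Helix, 14), (1985, Helix, 3), (2006, Atlas, 27), (2006, Atlas, 30), (2006, Atlas, 5)}
π[bid, year]: project onto (bid, year) (2 duplicate(s) eliminated) → {(14, 1985), (2, 1980), (22, 1980), (27, 2006), (3, 1985), (30, 2006), (5, 2006)}

{(14, 1985), (2, 1980), (22, 1980), (27, 2006), (3, 1985), (30, 2006), (5, 2006)}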